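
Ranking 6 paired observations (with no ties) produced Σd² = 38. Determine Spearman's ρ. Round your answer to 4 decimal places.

-0.0857

ρ = 1 − 6Σd² / [n(n²−1)] = 1 − 6×38 / (6×35)
  = 1 − 228/210 = 1 − 1.08571 ≈ -0.0857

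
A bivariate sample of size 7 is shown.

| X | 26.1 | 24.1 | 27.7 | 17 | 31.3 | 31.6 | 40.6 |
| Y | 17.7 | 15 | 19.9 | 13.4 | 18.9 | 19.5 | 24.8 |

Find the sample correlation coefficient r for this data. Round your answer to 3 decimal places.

n = 7, ΣX = 198.4, ΣY = 129.2, ΣX² = 5944.92, ΣY² = 2466.36, ΣXY = 3817.15
nΣXY − ΣXΣY = 26720.05 − 25633.28 = 1086.77
nΣX² − (ΣX)² = 41614.44 − 39362.56 = 2251.88; nΣY² − (ΣY)² = 17264.52 − 16692.64 = 571.88
r = 1086.77 / √(2251.88 × 571.88) = 1086.77 / 1134.8150 ≈ 0.958

0.958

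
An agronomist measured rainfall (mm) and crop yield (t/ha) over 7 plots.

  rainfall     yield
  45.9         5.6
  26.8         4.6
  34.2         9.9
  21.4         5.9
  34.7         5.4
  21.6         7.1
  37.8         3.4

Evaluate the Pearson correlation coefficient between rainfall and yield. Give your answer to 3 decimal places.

-0.150

n = 7, Σx = 222.4, Σy = 41.9, Σx² = 7552.14, Σy² = 276.47, Σxy = 1314.42
nΣxy − ΣxΣy = 9200.94 − 9318.56 = -117.62
nΣx² − (Σx)² = 52864.98 − 49461.76 = 3403.22; nΣy² − (Σy)² = 1935.29 − 1755.61 = 179.68
r = -117.62 / √(3403.22 × 179.68) = -117.62 / 781.9786 ≈ -0.150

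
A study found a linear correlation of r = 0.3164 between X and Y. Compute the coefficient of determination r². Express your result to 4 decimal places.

0.1001

r² = (0.3164)² = 0.1001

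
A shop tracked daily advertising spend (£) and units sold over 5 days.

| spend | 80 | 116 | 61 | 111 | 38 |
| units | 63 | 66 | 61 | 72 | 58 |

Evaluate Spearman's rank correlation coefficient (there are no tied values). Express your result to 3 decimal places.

Rank spend: 3, 5, 2, 4, 1
Rank units: 3, 4, 2, 5, 1
d = rank(spend) − rank(units): 0, 1, 0, -1, 0; Σd² = 2
ρ = 1 − 6Σd² / [n(n²−1)] = 1 − 6×2 / (5×24) = 1 − 12/120 ≈ 0.900

0.900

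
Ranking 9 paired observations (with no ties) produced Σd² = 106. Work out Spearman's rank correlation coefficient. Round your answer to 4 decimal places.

0.1167

ρ = 1 − 6Σd² / [n(n²−1)] = 1 − 6×106 / (9×80)
  = 1 − 636/720 = 1 − 0.88333 ≈ 0.1167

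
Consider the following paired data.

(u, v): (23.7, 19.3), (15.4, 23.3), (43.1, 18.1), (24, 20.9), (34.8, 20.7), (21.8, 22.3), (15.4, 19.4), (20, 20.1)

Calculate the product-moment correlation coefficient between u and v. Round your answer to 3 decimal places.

n = 8, Σu = 198.2, Σv = 164.1, Σu² = 5555.9, Σv² = 3385.95, Σuv = 4005.2
nΣuv − ΣuΣv = 32041.6 − 32524.62 = -483.02
nΣu² − (Σu)² = 44447.2 − 39283.24 = 5163.96; nΣv² − (Σv)² = 27087.6 − 26928.81 = 158.79
r = -483.02 / √(5163.96 × 158.79) = -483.02 / 905.5303 ≈ -0.533

-0.533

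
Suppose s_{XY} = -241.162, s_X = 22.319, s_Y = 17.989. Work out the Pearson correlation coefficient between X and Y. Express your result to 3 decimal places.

r = Cov(X,Y) / (s_X · s_Y) = -241.162 / (22.319 × 17.989)
  = -241.162 / 401.4965 ≈ -0.601

-0.601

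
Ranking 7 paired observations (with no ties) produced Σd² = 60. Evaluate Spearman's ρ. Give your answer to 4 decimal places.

-0.0714

ρ = 1 − 6Σd² / [n(n²−1)] = 1 − 6×60 / (7×48)
  = 1 − 360/336 = 1 − 1.07143 ≈ -0.0714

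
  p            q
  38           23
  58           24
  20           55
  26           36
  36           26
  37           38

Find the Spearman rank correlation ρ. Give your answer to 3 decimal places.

-0.771

Rank p: 5, 6, 1, 2, 3, 4
Rank q: 1, 2, 6, 4, 3, 5
d = rank(p) − rank(q): 4, 4, -5, -2, 0, -1; Σd² = 62
ρ = 1 − 6Σd² / [n(n²−1)] = 1 − 6×62 / (6×35) = 1 − 372/210 ≈ -0.771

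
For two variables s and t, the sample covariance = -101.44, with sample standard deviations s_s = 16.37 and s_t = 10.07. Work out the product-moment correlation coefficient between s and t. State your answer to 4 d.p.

r = Cov(s,t) / (s_s · s_t) = -101.44 / (16.37 × 10.07)
  = -101.44 / 164.8459 ≈ -0.6154

-0.6154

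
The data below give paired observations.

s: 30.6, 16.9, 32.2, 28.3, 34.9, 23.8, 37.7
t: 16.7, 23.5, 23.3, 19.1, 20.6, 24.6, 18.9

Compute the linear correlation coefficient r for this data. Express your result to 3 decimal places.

n = 7, Σs = 204.4, Σt = 146.7, Σs² = 6265.44, Σt² = 3125.57, Σst = 4215.91
nΣst − ΣsΣt = 29511.37 − 29985.48 = -474.11
nΣs² − (Σs)² = 43858.08 − 41779.36 = 2078.72; nΣt² − (Σt)² = 21878.99 − 21520.89 = 358.1
r = -474.11 / √(2078.72 × 358.1) = -474.11 / 862.7802 ≈ -0.550

-0.550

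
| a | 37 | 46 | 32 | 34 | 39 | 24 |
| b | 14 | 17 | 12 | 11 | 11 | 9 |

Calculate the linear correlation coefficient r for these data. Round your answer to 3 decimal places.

0.855

n = 6, Σa = 212, Σb = 74, Σa² = 7762, Σb² = 952, Σab = 2703
nΣab − ΣaΣb = 16218 − 15688 = 530
nΣa² − (Σa)² = 46572 − 44944 = 1628; nΣb² − (Σb)² = 5712 − 5476 = 236
r = 530 / √(1628 × 236) = 530 / 619.8451 ≈ 0.855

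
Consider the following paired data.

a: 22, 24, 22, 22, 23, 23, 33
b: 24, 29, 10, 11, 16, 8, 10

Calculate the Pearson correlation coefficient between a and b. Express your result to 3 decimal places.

-0.205

n = 7, Σa = 169, Σb = 108, Σa² = 4175, Σb² = 2058, Σab = 2568
nΣab − ΣaΣb = 17976 − 18252 = -276
nΣa² − (Σa)² = 29225 − 28561 = 664; nΣb² − (Σb)² = 14406 − 11664 = 2742
r = -276 / √(664 × 2742) = -276 / 1349.3287 ≈ -0.205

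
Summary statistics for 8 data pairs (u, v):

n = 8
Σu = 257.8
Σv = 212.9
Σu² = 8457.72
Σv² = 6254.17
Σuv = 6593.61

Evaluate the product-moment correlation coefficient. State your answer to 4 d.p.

-0.8987

r = (nΣuv − ΣuΣv) / √[(nΣu² − (Σu)²)(nΣv² − (Σv)²)]
Numerator: 8×6593.61 − 257.8×212.9 = -2136.74
Denominator: √[(67661.76 − 66460.84)(50033.36 − 45326.41)] = √[1200.92 × 4706.95] = 2377.5345
r = -2136.74 / 2377.5345 ≈ -0.8987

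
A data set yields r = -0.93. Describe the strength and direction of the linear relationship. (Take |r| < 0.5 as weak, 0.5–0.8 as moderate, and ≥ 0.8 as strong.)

r = -0.93 < 0 so the relationship is negative.
|r| = 0.93, which falls in the strong range.

strong negative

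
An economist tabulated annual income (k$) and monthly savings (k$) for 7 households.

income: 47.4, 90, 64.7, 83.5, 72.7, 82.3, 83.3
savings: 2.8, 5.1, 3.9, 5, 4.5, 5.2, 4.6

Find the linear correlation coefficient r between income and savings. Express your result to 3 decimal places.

0.965

n = 7, Σx = 523.9, Σy = 31.1, Σx² = 40502.57, Σy² = 142.51, Σxy = 2399.84
nΣxy − ΣxΣy = 16798.88 − 16293.29 = 505.59
nΣx² − (Σx)² = 283517.99 − 274471.21 = 9046.78; nΣy² − (Σy)² = 997.57 − 967.21 = 30.36
r = 505.59 / √(9046.78 × 30.36) = 505.59 / 524.0804 ≈ 0.965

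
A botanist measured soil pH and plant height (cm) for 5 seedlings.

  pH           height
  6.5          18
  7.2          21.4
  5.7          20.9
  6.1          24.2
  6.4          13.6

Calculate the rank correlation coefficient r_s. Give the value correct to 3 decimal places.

Rank pH: 4, 5, 1, 2, 3
Rank height: 2, 4, 3, 5, 1
d = rank(pH) − rank(height): 2, 1, -2, -3, 2; Σd² = 22
ρ = 1 − 6Σd² / [n(n²−1)] = 1 − 6×22 / (5×24) = 1 − 132/120 ≈ -0.100

-0.100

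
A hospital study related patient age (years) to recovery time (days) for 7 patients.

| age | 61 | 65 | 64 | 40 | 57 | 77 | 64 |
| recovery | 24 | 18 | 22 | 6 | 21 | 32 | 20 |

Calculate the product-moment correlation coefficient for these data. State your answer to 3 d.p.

0.920

n = 7, Σx = 428, Σy = 143, Σx² = 26916, Σy² = 3285, Σxy = 9223
nΣxy − ΣxΣy = 64561 − 61204 = 3357
nΣx² − (Σx)² = 188412 − 183184 = 5228; nΣy² − (Σy)² = 22995 − 20449 = 2546
r = 3357 / √(5228 × 2546) = 3357 / 3648.3541 ≈ 0.920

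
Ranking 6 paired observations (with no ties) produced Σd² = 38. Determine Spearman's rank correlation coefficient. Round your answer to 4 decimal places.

ρ = 1 − 6Σd² / [n(n²−1)] = 1 − 6×38 / (6×35)
  = 1 − 228/210 = 1 − 1.08571 ≈ -0.0857

-0.0857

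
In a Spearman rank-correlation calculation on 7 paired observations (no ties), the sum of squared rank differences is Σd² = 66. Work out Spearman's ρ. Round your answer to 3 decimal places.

ρ = 1 − 6Σd² / [n(n²−1)] = 1 − 6×66 / (7×48)
  = 1 − 396/336 = 1 − 1.1786 ≈ -0.179

-0.179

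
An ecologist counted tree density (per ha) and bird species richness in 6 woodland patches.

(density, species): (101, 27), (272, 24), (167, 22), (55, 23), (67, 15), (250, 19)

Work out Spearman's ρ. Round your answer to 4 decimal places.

0.1429

Rank density: 3, 6, 4, 1, 2, 5
Rank species: 6, 5, 3, 4, 1, 2
d = rank(density) − rank(species): -3, 1, 1, -3, 1, 3; Σd² = 30
ρ = 1 − 6Σd² / [n(n²−1)] = 1 − 6×30 / (6×35) = 1 − 180/210 ≈ 0.1429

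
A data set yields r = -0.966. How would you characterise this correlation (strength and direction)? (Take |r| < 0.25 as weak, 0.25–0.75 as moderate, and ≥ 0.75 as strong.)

r = -0.966 < 0 so the relationship is negative.
|r| = 0.966, which falls in the strong range.

strong negative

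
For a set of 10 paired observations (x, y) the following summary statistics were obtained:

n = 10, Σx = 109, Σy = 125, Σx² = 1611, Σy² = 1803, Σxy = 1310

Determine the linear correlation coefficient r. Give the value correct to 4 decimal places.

r = (nΣxy − ΣxΣy) / √[(nΣx² − (Σx)²)(nΣy² − (Σy)²)]
Numerator: 10×1310 − 109×125 = -525
Denominator: √[(16110 − 11881)(18030 − 15625)] = √[4229 × 2405] = 3189.1605
r = -525 / 3189.1605 ≈ -0.1646

-0.1646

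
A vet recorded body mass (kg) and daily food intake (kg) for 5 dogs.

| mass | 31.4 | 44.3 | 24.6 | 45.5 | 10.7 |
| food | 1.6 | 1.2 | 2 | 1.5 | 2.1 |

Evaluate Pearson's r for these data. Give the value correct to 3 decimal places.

n = 5, Σx = 156.5, Σy = 8.4, Σx² = 5738.35, Σy² = 14.66, Σxy = 243.32
nΣxy − ΣxΣy = 1216.6 − 1314.6 = -98
nΣx² − (Σx)² = 28691.75 − 24492.25 = 4199.5; nΣy² − (Σy)² = 73.3 − 70.56 = 2.74
r = -98 / √(4199.5 × 2.74) = -98 / 107.2690 ≈ -0.914

-0.914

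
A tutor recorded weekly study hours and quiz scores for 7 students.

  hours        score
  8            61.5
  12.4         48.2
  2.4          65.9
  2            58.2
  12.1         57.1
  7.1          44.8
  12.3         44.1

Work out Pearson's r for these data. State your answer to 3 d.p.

-0.597

n = 7, Σx = 56.3, Σy = 379.8, Σx² = 575.63, Σy² = 21047.8, Σxy = 2915.66
nΣxy − ΣxΣy = 20409.62 − 21382.74 = -973.12
nΣx² − (Σx)² = 4029.41 − 3169.69 = 859.72; nΣy² − (Σy)² = 147334.6 − 144248.04 = 3086.56
r = -973.12 / √(859.72 × 3086.56) = -973.12 / 1628.9805 ≈ -0.597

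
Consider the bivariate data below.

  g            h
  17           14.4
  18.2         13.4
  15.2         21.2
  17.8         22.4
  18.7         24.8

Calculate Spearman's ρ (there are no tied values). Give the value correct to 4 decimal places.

0.3000

Rank g: 2, 4, 1, 3, 5
Rank h: 2, 1, 3, 4, 5
d = rank(g) − rank(h): 0, 3, -2, -1, 0; Σd² = 14
ρ = 1 − 6Σd² / [n(n²−1)] = 1 − 6×14 / (5×24) = 1 − 84/120 ≈ 0.3000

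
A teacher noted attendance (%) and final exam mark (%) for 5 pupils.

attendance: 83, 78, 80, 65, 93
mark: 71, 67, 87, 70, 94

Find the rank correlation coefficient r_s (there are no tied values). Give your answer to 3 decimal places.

Rank attendance: 4, 2, 3, 1, 5
Rank mark: 3, 1, 4, 2, 5
d = rank(attendance) − rank(mark): 1, 1, -1, -1, 0; Σd² = 4
ρ = 1 − 6Σd² / [n(n²−1)] = 1 − 6×4 / (5×24) = 1 − 24/120 ≈ 0.800

0.800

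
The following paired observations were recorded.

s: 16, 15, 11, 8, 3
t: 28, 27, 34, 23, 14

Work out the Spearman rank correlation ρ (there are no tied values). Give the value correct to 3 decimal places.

Rank s: 5, 4, 3, 2, 1
Rank t: 4, 3, 5, 2, 1
d = rank(s) − rank(t): 1, 1, -2, 0, 0; Σd² = 6
ρ = 1 − 6Σd² / [n(n²−1)] = 1 − 6×6 / (5×24) = 1 − 36/120 ≈ 0.700

0.700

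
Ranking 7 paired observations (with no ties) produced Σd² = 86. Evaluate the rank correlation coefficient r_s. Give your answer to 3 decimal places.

-0.536

ρ = 1 − 6Σd² / [n(n²−1)] = 1 − 6×86 / (7×48)
  = 1 − 516/336 = 1 − 1.5357 ≈ -0.536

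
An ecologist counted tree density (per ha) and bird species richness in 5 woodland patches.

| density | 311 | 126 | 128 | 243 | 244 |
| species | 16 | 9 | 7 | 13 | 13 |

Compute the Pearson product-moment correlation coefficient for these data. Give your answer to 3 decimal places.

0.978

n = 5, Σx = 1052, Σy = 58, Σx² = 247566, Σy² = 724, Σxy = 13337
nΣxy − ΣxΣy = 66685 − 61016 = 5669
nΣx² − (Σx)² = 1237830 − 1106704 = 131126; nΣy² − (Σy)² = 3620 − 3364 = 256
r = 5669 / √(131126 × 256) = 5669 / 5793.8119 ≈ 0.978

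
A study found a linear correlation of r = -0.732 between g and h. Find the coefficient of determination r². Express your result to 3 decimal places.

0.536

r² = (-0.732)² = 0.536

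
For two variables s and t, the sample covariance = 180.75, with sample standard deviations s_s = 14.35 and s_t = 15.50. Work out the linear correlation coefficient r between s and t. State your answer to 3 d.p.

0.813

r = Cov(s,t) / (s_s · s_t) = 180.75 / (14.35 × 15.50)
  = 180.75 / 222.4250 ≈ 0.813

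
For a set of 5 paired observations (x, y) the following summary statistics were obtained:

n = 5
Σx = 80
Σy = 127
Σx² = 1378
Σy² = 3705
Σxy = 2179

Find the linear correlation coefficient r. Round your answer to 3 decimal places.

0.678

r = (nΣxy − ΣxΣy) / √[(nΣx² − (Σx)²)(nΣy² − (Σy)²)]
Numerator: 5×2179 − 80×127 = 735
Denominator: √[(6890 − 6400)(18525 − 16129)] = √[490 × 2396] = 1083.5313
r = 735 / 1083.5313 ≈ 0.678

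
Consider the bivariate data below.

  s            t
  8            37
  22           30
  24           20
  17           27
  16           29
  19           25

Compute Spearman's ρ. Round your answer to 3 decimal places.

-0.657

Rank s: 1, 5, 6, 3, 2, 4
Rank t: 6, 5, 1, 3, 4, 2
d = rank(s) − rank(t): -5, 0, 5, 0, -2, 2; Σd² = 58
ρ = 1 − 6Σd² / [n(n²−1)] = 1 − 6×58 / (6×35) = 1 − 348/210 ≈ -0.657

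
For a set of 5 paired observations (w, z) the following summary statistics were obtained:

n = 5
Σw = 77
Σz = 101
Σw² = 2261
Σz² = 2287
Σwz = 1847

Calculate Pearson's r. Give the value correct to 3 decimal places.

0.566

r = (nΣwz − ΣwΣz) / √[(nΣw² − (Σw)²)(nΣz² − (Σz)²)]
Numerator: 5×1847 − 77×101 = 1458
Denominator: √[(11305 − 5929)(11435 − 10201)] = √[5376 × 1234] = 2575.6522
r = 1458 / 2575.6522 ≈ 0.566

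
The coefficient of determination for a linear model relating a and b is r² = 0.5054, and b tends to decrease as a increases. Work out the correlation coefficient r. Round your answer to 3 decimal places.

-0.711

|r| = √0.5054 = 0.711
The association is negative, so r = −0.711.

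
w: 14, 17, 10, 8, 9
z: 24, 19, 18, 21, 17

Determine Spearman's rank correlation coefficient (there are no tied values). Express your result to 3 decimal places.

Rank w: 4, 5, 3, 1, 2
Rank z: 5, 3, 2, 4, 1
d = rank(w) − rank(z): -1, 2, 1, -3, 1; Σd² = 16
ρ = 1 − 6Σd² / [n(n²−1)] = 1 − 6×16 / (5×24) = 1 − 96/120 ≈ 0.200

0.200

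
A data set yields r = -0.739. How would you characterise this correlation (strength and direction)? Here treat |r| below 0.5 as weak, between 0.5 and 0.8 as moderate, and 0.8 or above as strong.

moderate negative

r = -0.739 < 0 so the relationship is negative.
|r| = 0.739, which falls in the moderate range.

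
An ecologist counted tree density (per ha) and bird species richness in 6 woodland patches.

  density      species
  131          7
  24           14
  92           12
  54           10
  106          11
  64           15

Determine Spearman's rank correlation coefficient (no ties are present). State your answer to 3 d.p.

-0.543

Rank density: 6, 1, 4, 2, 5, 3
Rank species: 1, 5, 4, 2, 3, 6
d = rank(density) − rank(species): 5, -4, 0, 0, 2, -3; Σd² = 54
ρ = 1 − 6Σd² / [n(n²−1)] = 1 − 6×54 / (6×35) = 1 − 324/210 ≈ -0.543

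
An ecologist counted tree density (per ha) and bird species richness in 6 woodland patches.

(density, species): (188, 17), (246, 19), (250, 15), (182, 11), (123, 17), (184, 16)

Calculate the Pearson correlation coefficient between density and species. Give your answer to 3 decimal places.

0.132

n = 6, Σx = 1173, Σy = 95, Σx² = 240469, Σy² = 1541, Σxy = 18657
nΣxy − ΣxΣy = 111942 − 111435 = 507
nΣx² − (Σx)² = 1442814 − 1375929 = 66885; nΣy² − (Σy)² = 9246 − 9025 = 221
r = 507 / √(66885 × 221) = 507 / 3844.6827 ≈ 0.132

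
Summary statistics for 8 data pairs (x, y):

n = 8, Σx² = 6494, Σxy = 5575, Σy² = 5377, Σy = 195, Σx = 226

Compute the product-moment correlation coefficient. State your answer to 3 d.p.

0.253

r = (nΣxy − ΣxΣy) / √[(nΣx² − (Σx)²)(nΣy² − (Σy)²)]
Numerator: 8×5575 − 226×195 = 530
Denominator: √[(51952 − 51076)(43016 − 38025)] = √[876 × 4991] = 2090.9605
r = 530 / 2090.9605 ≈ 0.253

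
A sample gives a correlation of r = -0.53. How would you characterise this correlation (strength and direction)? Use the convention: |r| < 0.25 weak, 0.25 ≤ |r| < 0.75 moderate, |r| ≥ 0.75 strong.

r = -0.53 < 0 so the relationship is negative.
|r| = 0.53, which falls in the moderate range.

moderate negative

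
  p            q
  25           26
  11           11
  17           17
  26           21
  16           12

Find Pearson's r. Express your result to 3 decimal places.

0.909

n = 5, Σp = 95, Σq = 87, Σp² = 1967, Σq² = 1671, Σpq = 1798
nΣpq − ΣpΣq = 8990 − 8265 = 725
nΣp² − (Σp)² = 9835 − 9025 = 810; nΣq² − (Σq)² = 8355 − 7569 = 786
r = 725 / √(810 × 786) = 725 / 797.9098 ≈ 0.909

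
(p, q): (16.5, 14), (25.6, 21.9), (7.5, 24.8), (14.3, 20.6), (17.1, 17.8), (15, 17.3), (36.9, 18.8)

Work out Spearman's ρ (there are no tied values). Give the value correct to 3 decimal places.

Rank p: 4, 6, 1, 2, 5, 3, 7
Rank q: 1, 6, 7, 5, 3, 2, 4
d = rank(p) − rank(q): 3, 0, -6, -3, 2, 1, 3; Σd² = 68
ρ = 1 − 6Σd² / [n(n²−1)] = 1 − 6×68 / (7×48) = 1 − 408/336 ≈ -0.214

-0.214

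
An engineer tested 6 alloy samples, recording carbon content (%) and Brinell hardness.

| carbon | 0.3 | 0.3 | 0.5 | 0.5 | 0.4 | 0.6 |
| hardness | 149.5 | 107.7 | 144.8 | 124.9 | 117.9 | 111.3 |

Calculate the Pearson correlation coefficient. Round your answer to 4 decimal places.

n = 6, Σx = 2.6, Σy = 756.1, Σx² = 1.2, Σy² = 96804.69, Σxy = 325.95
nΣxy − ΣxΣy = 1955.7 − 1965.86 = -10.16
nΣx² − (Σx)² = 7.2 − 6.76 = 0.44; nΣy² − (Σy)² = 580828.14 − 571687.21 = 9140.93
r = -10.16 / √(0.44 × 9140.93) = -10.16 / 63.4193 ≈ -0.1602

-0.1602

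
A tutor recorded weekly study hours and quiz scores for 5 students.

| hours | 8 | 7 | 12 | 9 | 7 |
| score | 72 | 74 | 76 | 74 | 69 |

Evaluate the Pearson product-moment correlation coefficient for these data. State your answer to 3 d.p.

0.729

n = 5, Σx = 43, Σy = 365, Σx² = 387, Σy² = 26673, Σxy = 3155
nΣxy − ΣxΣy = 15775 − 15695 = 80
nΣx² − (Σx)² = 1935 − 1849 = 86; nΣy² − (Σy)² = 133365 − 133225 = 140
r = 80 / √(86 × 140) = 80 / 109.7269 ≈ 0.729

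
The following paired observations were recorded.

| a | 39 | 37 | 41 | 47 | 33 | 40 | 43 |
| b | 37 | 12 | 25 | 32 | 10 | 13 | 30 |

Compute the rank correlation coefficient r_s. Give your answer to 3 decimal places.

Rank a: 3, 2, 5, 7, 1, 4, 6
Rank b: 7, 2, 4, 6, 1, 3, 5
d = rank(a) − rank(b): -4, 0, 1, 1, 0, 1, 1; Σd² = 20
ρ = 1 − 6Σd² / [n(n²−1)] = 1 − 6×20 / (7×48) = 1 − 120/336 ≈ 0.643

0.643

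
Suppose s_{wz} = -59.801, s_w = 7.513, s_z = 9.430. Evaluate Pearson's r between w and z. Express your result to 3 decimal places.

r = Cov(w,z) / (s_w · s_z) = -59.801 / (7.513 × 9.430)
  = -59.801 / 70.8476 ≈ -0.844

-0.844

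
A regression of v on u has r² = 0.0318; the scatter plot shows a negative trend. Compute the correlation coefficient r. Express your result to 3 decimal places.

-0.178

|r| = √0.0318 = 0.178
The association is negative, so r = −0.178.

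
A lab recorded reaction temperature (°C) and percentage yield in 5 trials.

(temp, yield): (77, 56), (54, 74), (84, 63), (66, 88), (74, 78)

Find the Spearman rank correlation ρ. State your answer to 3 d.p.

Rank temp: 4, 1, 5, 2, 3
Rank yield: 1, 3, 2, 5, 4
d = rank(temp) − rank(yield): 3, -2, 3, -3, -1; Σd² = 32
ρ = 1 − 6Σd² / [n(n²−1)] = 1 − 6×32 / (5×24) = 1 − 192/120 ≈ -0.600

-0.600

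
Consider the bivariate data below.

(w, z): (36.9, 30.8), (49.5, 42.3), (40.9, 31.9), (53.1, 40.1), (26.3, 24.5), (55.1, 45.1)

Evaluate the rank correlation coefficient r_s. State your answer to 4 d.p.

Rank w: 2, 4, 3, 5, 1, 6
Rank z: 2, 5, 3, 4, 1, 6
d = rank(w) − rank(z): 0, -1, 0, 1, 0, 0; Σd² = 2
ρ = 1 − 6Σd² / [n(n²−1)] = 1 − 6×2 / (6×35) = 1 − 12/210 ≈ 0.9429

0.9429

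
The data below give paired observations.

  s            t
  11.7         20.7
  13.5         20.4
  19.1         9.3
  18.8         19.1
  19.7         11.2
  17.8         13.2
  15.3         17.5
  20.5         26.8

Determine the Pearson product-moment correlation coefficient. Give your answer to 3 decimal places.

n = 8, Σs = 136.4, Σt = 138.2, Σs² = 2396.66, Σt² = 2620.12, Σst = 2327.05
nΣst − ΣsΣt = 18616.4 − 18850.48 = -234.08
nΣs² − (Σs)² = 19173.28 − 18604.96 = 568.32; nΣt² − (Σt)² = 20960.96 − 19099.24 = 1861.72
r = -234.08 / √(568.32 × 1861.72) = -234.08 / 1028.6169 ≈ -0.228

-0.228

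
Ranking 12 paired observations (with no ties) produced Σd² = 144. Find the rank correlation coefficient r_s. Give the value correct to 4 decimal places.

0.4965

ρ = 1 − 6Σd² / [n(n²−1)] = 1 − 6×144 / (12×143)
  = 1 − 864/1716 = 1 − 0.50350 ≈ 0.4965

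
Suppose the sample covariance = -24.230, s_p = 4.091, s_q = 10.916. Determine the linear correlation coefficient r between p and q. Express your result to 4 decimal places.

r = Cov(p,q) / (s_p · s_q) = -24.230 / (4.091 × 10.916)
  = -24.230 / 44.6574 ≈ -0.5426

-0.5426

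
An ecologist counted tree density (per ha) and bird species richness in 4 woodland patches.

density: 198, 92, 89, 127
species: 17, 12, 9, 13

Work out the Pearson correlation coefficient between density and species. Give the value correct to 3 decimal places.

n = 4, Σx = 506, Σy = 51, Σx² = 71718, Σy² = 683, Σxy = 6922
nΣxy − ΣxΣy = 27688 − 25806 = 1882
nΣx² − (Σx)² = 286872 − 256036 = 30836; nΣy² − (Σy)² = 2732 − 2601 = 131
r = 1882 / √(30836 × 131) = 1882 / 2009.8547 ≈ 0.936

0.936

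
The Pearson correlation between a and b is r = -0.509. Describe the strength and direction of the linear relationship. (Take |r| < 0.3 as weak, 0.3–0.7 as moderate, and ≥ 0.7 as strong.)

r = -0.509 < 0 so the relationship is negative.
|r| = 0.509, which falls in the moderate range.

moderate negative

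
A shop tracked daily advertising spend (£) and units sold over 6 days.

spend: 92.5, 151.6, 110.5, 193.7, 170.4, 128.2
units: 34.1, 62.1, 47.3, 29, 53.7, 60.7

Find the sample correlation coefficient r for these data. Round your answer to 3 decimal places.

-0.058

n = 6, Σx = 846.9, Σy = 286.9, Σx² = 126740.15, Σy² = 14665.69, Σxy = 40344.78
nΣxy − ΣxΣy = 242068.68 − 242975.61 = -906.93
nΣx² − (Σx)² = 760440.9 − 717239.61 = 43201.29; nΣy² − (Σy)² = 87994.14 − 82311.61 = 5682.53
r = -906.93 / √(43201.29 × 5682.53) = -906.93 / 15668.2043 ≈ -0.058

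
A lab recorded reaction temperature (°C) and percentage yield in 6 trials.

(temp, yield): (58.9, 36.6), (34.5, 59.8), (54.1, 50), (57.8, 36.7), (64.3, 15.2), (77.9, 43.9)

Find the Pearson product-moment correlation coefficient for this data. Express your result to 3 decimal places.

n = 6, Σx = 347.5, Σy = 242.2, Σx² = 21130.01, Σy² = 10920.74, Σxy = 13442.27
nΣxy − ΣxΣy = 80653.62 − 84164.5 = -3510.88
nΣx² − (Σx)² = 126780.06 − 120756.25 = 6023.81; nΣy² − (Σy)² = 65524.44 − 58660.84 = 6863.6
r = -3510.88 / √(6023.81 × 6863.6) = -3510.88 / 6430.0095 ≈ -0.546

-0.546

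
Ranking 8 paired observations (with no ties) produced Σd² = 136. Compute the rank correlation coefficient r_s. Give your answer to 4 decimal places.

ρ = 1 − 6Σd² / [n(n²−1)] = 1 − 6×136 / (8×63)
  = 1 − 816/504 = 1 − 1.61905 ≈ -0.6190

-0.6190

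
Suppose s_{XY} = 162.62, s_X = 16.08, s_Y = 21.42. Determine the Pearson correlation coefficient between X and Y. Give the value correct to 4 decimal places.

r = Cov(X,Y) / (s_X · s_Y) = 162.62 / (16.08 × 21.42)
  = 162.62 / 344.4336 ≈ 0.4721

0.4721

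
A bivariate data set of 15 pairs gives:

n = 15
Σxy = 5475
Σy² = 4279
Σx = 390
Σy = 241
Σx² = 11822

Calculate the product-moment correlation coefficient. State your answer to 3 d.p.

r = (nΣxy − ΣxΣy) / √[(nΣx² − (Σx)²)(nΣy² − (Σy)²)]
Numerator: 15×5475 − 390×241 = -11865
Denominator: √[(177330 − 152100)(64185 − 58081)] = √[25230 × 6104] = 12409.8316
r = -11865 / 12409.8316 ≈ -0.956

-0.956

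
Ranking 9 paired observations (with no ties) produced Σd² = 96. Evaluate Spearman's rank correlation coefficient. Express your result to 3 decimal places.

0.200

ρ = 1 − 6Σd² / [n(n²−1)] = 1 − 6×96 / (9×80)
  = 1 − 576/720 = 1 − 0.8000 ≈ 0.200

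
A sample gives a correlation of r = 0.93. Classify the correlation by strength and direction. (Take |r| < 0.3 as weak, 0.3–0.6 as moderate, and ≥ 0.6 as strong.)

strong positive

r = 0.93 > 0 so the relationship is positive.
|r| = 0.93, which falls in the strong range.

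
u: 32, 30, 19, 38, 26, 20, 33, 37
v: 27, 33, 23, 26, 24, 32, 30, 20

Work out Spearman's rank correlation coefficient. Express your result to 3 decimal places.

Rank u: 5, 4, 1, 8, 3, 2, 6, 7
Rank v: 5, 8, 2, 4, 3, 7, 6, 1
d = rank(u) − rank(v): 0, -4, -1, 4, 0, -5, 0, 6; Σd² = 94
ρ = 1 − 6Σd² / [n(n²−1)] = 1 − 6×94 / (8×63) = 1 − 564/504 ≈ -0.119

-0.119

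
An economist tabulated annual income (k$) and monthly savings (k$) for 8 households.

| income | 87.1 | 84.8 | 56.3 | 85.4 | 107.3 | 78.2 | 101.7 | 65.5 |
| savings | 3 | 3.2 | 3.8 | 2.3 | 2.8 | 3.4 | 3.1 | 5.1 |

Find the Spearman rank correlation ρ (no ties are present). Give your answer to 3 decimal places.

-0.810

Rank income: 6, 4, 1, 5, 8, 3, 7, 2
Rank savings: 3, 5, 7, 1, 2, 6, 4, 8
d = rank(income) − rank(savings): 3, -1, -6, 4, 6, -3, 3, -6; Σd² = 152
ρ = 1 − 6Σd² / [n(n²−1)] = 1 − 6×152 / (8×63) = 1 − 912/504 ≈ -0.810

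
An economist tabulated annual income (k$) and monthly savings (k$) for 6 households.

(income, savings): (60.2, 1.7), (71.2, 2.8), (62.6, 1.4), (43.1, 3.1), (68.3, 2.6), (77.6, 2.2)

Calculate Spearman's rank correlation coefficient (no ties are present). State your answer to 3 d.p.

-0.086

Rank income: 2, 5, 3, 1, 4, 6
Rank savings: 2, 5, 1, 6, 4, 3
d = rank(income) − rank(savings): 0, 0, 2, -5, 0, 3; Σd² = 38
ρ = 1 − 6Σd² / [n(n²−1)] = 1 − 6×38 / (6×35) = 1 − 228/210 ≈ -0.086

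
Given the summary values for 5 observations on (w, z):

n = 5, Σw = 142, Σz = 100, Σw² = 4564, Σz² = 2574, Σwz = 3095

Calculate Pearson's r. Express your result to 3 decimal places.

r = (nΣwz − ΣwΣz) / √[(nΣw² − (Σw)²)(nΣz² − (Σz)²)]
Numerator: 5×3095 − 142×100 = 1275
Denominator: √[(22820 − 20164)(12870 − 10000)] = √[2656 × 2870] = 2760.9274
r = 1275 / 2760.9274 ≈ 0.462

0.462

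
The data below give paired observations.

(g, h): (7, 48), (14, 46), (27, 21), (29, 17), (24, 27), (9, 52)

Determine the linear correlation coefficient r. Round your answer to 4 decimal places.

-0.9789

n = 6, Σg = 110, Σh = 211, Σg² = 2472, Σh² = 8583, Σgh = 3156
nΣgh − ΣgΣh = 18936 − 23210 = -4274
nΣg² − (Σg)² = 14832 − 12100 = 2732; nΣh² − (Σh)² = 51498 − 44521 = 6977
r = -4274 / √(2732 × 6977) = -4274 / 4365.9093 ≈ -0.9789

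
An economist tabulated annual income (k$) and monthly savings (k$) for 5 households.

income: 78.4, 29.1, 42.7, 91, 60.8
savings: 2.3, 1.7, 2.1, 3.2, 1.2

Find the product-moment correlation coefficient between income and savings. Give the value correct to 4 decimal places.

0.6564

n = 5, Σx = 302, Σy = 10.5, Σx² = 20794.3, Σy² = 24.27, Σxy = 683.62
nΣxy − ΣxΣy = 3418.1 − 3171 = 247.1
nΣx² − (Σx)² = 103971.5 − 91204 = 12767.5; nΣy² − (Σy)² = 121.35 − 110.25 = 11.1
r = 247.1 / √(12767.5 × 11.1) = 247.1 / 376.4562 ≈ 0.6564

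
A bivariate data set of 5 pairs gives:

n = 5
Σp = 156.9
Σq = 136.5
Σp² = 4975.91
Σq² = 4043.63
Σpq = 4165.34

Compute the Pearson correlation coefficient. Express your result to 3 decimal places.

-0.916

r = (nΣpq − ΣpΣq) / √[(nΣp² − (Σp)²)(nΣq² − (Σq)²)]
Numerator: 5×4165.34 − 156.9×136.5 = -590.15
Denominator: √[(24879.55 − 24617.61)(20218.15 − 18632.25)] = √[261.94 × 1585.9] = 644.5236
r = -590.15 / 644.5236 ≈ -0.916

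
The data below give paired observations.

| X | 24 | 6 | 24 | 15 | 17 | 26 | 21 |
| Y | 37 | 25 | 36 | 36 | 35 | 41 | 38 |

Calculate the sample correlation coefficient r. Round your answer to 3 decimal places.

0.904

n = 7, ΣX = 133, ΣY = 248, ΣX² = 2819, ΣY² = 8936, ΣXY = 4901
nΣXY − ΣXΣY = 34307 − 32984 = 1323
nΣX² − (ΣX)² = 19733 − 17689 = 2044; nΣY² − (ΣY)² = 62552 − 61504 = 1048
r = 1323 / √(2044 × 1048) = 1323 / 1463.5956 ≈ 0.904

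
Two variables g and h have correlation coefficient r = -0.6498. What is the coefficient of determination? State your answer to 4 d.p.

r² = (-0.6498)² = 0.4222

0.4222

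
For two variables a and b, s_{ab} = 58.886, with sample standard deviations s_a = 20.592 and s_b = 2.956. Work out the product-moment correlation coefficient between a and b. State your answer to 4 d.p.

r = Cov(a,b) / (s_a · s_b) = 58.886 / (20.592 × 2.956)
  = 58.886 / 60.8700 ≈ 0.9674

0.9674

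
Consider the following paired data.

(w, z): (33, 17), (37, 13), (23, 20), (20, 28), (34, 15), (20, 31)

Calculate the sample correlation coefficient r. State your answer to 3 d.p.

n = 6, Σw = 167, Σz = 124, Σw² = 4943, Σz² = 2828, Σwz = 3192
nΣwz − ΣwΣz = 19152 − 20708 = -1556
nΣw² − (Σw)² = 29658 − 27889 = 1769; nΣz² − (Σz)² = 16968 − 15376 = 1592
r = -1556 / √(1769 × 1592) = -1556 / 1678.1680 ≈ -0.927

-0.927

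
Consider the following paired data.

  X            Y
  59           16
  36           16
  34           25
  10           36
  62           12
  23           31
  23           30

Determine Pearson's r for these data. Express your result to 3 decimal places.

-0.929

n = 7, ΣX = 247, ΣY = 166, ΣX² = 10935, ΣY² = 4438, ΣXY = 4877
nΣXY − ΣXΣY = 34139 − 41002 = -6863
nΣX² − (ΣX)² = 76545 − 61009 = 15536; nΣY² − (ΣY)² = 31066 − 27556 = 3510
r = -6863 / √(15536 × 3510) = -6863 / 7384.5352 ≈ -0.929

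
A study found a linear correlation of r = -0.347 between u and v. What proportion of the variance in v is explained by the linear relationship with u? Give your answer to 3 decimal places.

0.120

r² = (-0.347)² = 0.120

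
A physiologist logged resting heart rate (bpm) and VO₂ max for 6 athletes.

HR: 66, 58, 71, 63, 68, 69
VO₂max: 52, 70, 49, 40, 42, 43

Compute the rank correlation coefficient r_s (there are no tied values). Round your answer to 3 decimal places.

-0.200

Rank HR: 3, 1, 6, 2, 4, 5
Rank VO₂max: 5, 6, 4, 1, 2, 3
d = rank(HR) − rank(VO₂max): -2, -5, 2, 1, 2, 2; Σd² = 42
ρ = 1 − 6Σd² / [n(n²−1)] = 1 − 6×42 / (6×35) = 1 − 252/210 ≈ -0.200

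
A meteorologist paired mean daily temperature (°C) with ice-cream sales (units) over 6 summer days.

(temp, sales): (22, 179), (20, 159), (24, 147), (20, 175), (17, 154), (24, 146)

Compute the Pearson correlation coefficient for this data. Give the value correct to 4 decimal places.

n = 6, Σx = 127, Σy = 960, Σx² = 2725, Σy² = 154588, Σxy = 20268
nΣxy − ΣxΣy = 121608 − 121920 = -312
nΣx² − (Σx)² = 16350 − 16129 = 221; nΣy² − (Σy)² = 927528 − 921600 = 5928
r = -312 / √(221 × 5928) = -312 / 1144.5908 ≈ -0.2726

-0.2726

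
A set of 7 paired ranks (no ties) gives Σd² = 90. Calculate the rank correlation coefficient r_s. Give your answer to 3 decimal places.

ρ = 1 − 6Σd² / [n(n²−1)] = 1 − 6×90 / (7×48)
  = 1 − 540/336 = 1 − 1.6071 ≈ -0.607

-0.607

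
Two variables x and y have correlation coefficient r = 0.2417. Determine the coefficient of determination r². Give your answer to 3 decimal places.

0.058

r² = (0.2417)² = 0.058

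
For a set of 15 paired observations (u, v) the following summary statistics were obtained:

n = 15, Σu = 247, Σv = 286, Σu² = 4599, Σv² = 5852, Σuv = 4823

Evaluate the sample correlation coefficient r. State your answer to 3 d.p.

r = (nΣuv − ΣuΣv) / √[(nΣu² − (Σu)²)(nΣv² − (Σv)²)]
Numerator: 15×4823 − 247×286 = 1703
Denominator: √[(68985 − 61009)(87780 − 81796)] = √[7976 × 5984] = 6908.5732
r = 1703 / 6908.5732 ≈ 0.247

0.247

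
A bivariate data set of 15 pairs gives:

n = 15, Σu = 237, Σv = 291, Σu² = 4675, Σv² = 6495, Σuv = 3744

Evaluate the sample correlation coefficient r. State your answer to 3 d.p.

r = (nΣuv − ΣuΣv) / √[(nΣu² − (Σu)²)(nΣv² − (Σv)²)]
Numerator: 15×3744 − 237×291 = -12807
Denominator: √[(70125 − 56169)(97425 − 84681)] = √[13956 × 12744] = 13336.2388
r = -12807 / 13336.2388 ≈ -0.960

-0.960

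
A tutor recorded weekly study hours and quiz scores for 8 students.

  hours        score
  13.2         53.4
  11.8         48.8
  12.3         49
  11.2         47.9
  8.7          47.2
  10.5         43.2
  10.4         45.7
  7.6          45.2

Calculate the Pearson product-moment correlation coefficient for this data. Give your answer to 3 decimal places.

0.701

n = 8, Σx = 85.7, Σy = 380.4, Σx² = 942.07, Σy² = 18154.02, Σxy = 4102.94
nΣxy − ΣxΣy = 32823.52 − 32600.28 = 223.24
nΣx² − (Σx)² = 7536.56 − 7344.49 = 192.07; nΣy² − (Σy)² = 145232.16 − 144704.16 = 528
r = 223.24 / √(192.07 × 528) = 223.24 / 318.4540 ≈ 0.701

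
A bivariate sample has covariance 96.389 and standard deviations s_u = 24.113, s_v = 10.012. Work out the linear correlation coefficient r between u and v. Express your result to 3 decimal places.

0.399

r = Cov(u,v) / (s_u · s_v) = 96.389 / (24.113 × 10.012)
  = 96.389 / 241.4194 ≈ 0.399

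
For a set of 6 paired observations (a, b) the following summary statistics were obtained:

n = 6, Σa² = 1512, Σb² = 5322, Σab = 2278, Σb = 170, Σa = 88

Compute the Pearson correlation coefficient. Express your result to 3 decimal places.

-0.644

r = (nΣab − ΣaΣb) / √[(nΣa² − (Σa)²)(nΣb² − (Σb)²)]
Numerator: 6×2278 − 88×170 = -1292
Denominator: √[(9072 − 7744)(31932 − 28900)] = √[1328 × 3032] = 2006.6131
r = -1292 / 2006.6131 ≈ -0.644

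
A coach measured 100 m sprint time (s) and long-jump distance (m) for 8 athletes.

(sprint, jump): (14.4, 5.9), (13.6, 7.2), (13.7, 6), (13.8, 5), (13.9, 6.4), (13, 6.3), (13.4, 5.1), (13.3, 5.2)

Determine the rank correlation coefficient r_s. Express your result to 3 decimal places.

0.000

Rank sprint: 8, 4, 5, 6, 7, 1, 3, 2
Rank jump: 4, 8, 5, 1, 7, 6, 2, 3
d = rank(sprint) − rank(jump): 4, -4, 0, 5, 0, -5, 1, -1; Σd² = 84
ρ = 1 − 6Σd² / [n(n²−1)] = 1 − 6×84 / (8×63) = 1 − 504/504 ≈ 0.000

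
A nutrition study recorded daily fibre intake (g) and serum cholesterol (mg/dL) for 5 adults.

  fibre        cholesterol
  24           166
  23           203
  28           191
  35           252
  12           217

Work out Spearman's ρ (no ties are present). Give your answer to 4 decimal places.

Rank fibre: 3, 2, 4, 5, 1
Rank cholesterol: 1, 3, 2, 5, 4
d = rank(fibre) − rank(cholesterol): 2, -1, 2, 0, -3; Σd² = 18
ρ = 1 − 6Σd² / [n(n²−1)] = 1 − 6×18 / (5×24) = 1 − 108/120 ≈ 0.1000

0.1000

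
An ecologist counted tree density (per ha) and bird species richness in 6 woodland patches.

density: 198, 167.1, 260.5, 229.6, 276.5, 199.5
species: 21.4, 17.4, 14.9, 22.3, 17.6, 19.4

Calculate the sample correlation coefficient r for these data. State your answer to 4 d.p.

n = 6, Σx = 1331.2, Σy = 113, Σx² = 303955.32, Σy² = 2166.14, Σxy = 24882.97
nΣxy − ΣxΣy = 149297.82 − 150425.6 = -1127.78
nΣx² − (Σx)² = 1823731.92 − 1772093.44 = 51638.48; nΣy² − (Σy)² = 12996.84 − 12769 = 227.84
r = -1127.78 / √(51638.48 × 227.84) = -1127.78 / 3430.0600 ≈ -0.3288

-0.3288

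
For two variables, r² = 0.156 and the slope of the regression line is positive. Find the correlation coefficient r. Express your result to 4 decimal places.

|r| = √0.156 = 0.3950
The association is positive, so r = 0.3950.

0.3950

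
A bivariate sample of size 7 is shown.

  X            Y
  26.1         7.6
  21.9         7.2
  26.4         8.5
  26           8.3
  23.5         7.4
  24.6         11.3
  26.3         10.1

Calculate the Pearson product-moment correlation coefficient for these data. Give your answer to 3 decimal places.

n = 7, ΣX = 174.8, ΣY = 60.4, ΣX² = 4382.88, ΣY² = 535.2, ΣXY = 1513.75
nΣXY − ΣXΣY = 10596.25 − 10557.92 = 38.33
nΣX² − (ΣX)² = 30680.16 − 30555.04 = 125.12; nΣY² − (ΣY)² = 3746.4 − 3648.16 = 98.24
r = 38.33 / √(125.12 × 98.24) = 38.33 / 110.8683 ≈ 0.346

0.346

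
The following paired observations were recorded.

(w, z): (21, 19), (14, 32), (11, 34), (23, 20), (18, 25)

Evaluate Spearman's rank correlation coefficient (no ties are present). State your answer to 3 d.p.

-0.900

Rank w: 4, 2, 1, 5, 3
Rank z: 1, 4, 5, 2, 3
d = rank(w) − rank(z): 3, -2, -4, 3, 0; Σd² = 38
ρ = 1 − 6Σd² / [n(n²−1)] = 1 − 6×38 / (5×24) = 1 − 228/120 ≈ -0.900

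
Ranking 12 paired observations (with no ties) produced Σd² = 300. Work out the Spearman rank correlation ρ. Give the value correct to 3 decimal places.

-0.049

ρ = 1 − 6Σd² / [n(n²−1)] = 1 − 6×300 / (12×143)
  = 1 − 1800/1716 = 1 − 1.0490 ≈ -0.049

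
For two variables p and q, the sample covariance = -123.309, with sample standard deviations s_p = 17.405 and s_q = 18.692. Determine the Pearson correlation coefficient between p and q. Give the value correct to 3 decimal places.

-0.379

r = Cov(p,q) / (s_p · s_q) = -123.309 / (17.405 × 18.692)
  = -123.309 / 325.3343 ≈ -0.379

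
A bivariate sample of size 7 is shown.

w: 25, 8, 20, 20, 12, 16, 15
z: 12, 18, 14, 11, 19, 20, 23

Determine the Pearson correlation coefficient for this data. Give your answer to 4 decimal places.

-0.6731

n = 7, Σw = 116, Σz = 117, Σw² = 2114, Σz² = 2075, Σwz = 1837
nΣwz − ΣwΣz = 12859 − 13572 = -713
nΣw² − (Σw)² = 14798 − 13456 = 1342; nΣz² − (Σz)² = 14525 − 13689 = 836
r = -713 / √(1342 × 836) = -713 / 1059.2035 ≈ -0.6731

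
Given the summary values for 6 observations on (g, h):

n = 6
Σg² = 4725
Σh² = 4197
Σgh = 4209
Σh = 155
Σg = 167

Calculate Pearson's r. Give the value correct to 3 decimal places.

r = (nΣgh − ΣgΣh) / √[(nΣg² − (Σg)²)(nΣh² − (Σh)²)]
Numerator: 6×4209 − 167×155 = -631
Denominator: √[(28350 − 27889)(25182 − 24025)] = √[461 × 1157] = 730.3266
r = -631 / 730.3266 ≈ -0.864

-0.864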